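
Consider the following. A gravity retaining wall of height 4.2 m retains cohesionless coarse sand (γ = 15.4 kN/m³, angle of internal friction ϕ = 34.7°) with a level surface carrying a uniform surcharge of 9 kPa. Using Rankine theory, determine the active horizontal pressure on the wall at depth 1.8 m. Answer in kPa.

10.1 kPa

K_a = (1 − sin φ)/(1 + sin φ) = 0.2745.
σ_v = γz + q = 15.4 × 1.8 + 9 = 36.72 kPa.
σ_h = K_a σ_v = 0.2745 × 36.72 = 10.08 kPa.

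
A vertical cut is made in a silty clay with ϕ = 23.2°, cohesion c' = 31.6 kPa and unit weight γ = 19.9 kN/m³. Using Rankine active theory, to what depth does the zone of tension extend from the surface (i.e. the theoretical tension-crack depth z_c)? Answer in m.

4.82 m

K_a = tan²(45° − 23.2°/2) = 0.4348; √K_a = 0.6594.
The active pressure is zero where K_a γ z = 2c√K_a, so z_c = 2c/(γ√K_a) = 2×31.6/(19.9×0.6594) = 4.816 m.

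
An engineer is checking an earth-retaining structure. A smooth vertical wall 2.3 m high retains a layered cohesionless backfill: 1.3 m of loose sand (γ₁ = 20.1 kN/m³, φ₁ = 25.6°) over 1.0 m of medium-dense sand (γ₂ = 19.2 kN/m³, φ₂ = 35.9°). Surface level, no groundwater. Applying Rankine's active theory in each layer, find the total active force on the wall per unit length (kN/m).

16.1 kN/m

K_a1 = tan²(45°−25.6°/2) = 0.3966; K_a2 = tan²(45°−35.9°/2) = 0.2607.
Layer 1: σ at base = K_a1 γ₁ h₁ = 10.36 kPa; P₁ = ½×10.36×1.3 = 6.735.
Layer 2: σ_v at top = γ₁h₁ = 26.13; σ_h top = K_a2×26.13 = 6.813; σ_h base = K_a2×(26.13+19.2×1.0) = 11.82.
P₂ = ½(6.813+11.82)×1.0 = 9.316. Total P_a = 6.735+9.316 = 16.05 kN/m.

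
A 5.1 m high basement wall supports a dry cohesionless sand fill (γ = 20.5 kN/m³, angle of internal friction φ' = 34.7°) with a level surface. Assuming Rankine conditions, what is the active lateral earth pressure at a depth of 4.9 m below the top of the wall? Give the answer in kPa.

K_a = (1 − sin φ)/(1 + sin φ) = 0.2745.
σ_h = K_a γ z = 0.2745 × 20.5 × 4.9 = 27.57 kPa.

27.6 kPa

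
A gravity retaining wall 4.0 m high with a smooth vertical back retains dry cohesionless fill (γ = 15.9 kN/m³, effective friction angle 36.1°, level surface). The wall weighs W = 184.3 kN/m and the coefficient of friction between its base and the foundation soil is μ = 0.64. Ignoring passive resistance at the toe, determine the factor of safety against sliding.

K_a = tan²(45° − 36.1°/2) = 0.2585.
P_a = ½K_aγH² = 0.5×0.2585×15.9×4.0² = 32.88 kN/m, acting at H/3 = 1.333 m above the base.
FS_sliding = μW / P_a = 0.64×184.3 / 32.88 = 3.587.

3.59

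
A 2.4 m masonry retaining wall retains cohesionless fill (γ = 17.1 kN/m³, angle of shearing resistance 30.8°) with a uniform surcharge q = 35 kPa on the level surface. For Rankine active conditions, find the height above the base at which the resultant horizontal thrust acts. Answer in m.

K_a = 0.3227.
Triangular part P₁ = ½K_aγH² = 15.89 at H/3 = 0.8000 m; rectangular part P₂ = K_a q H = 27.11 at H/2 = 1.200 m.
ȳ = (P₁·0.8000 + P₂·1.200)/(P₁+P₂) = 1.052 m.

1.05 m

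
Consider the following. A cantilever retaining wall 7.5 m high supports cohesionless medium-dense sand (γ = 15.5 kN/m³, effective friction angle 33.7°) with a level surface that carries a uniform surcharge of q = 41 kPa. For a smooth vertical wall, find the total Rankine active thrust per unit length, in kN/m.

K_a = tan²(45° − φ/2) = 0.2863.
Soil triangle: ½ K_a γ H² = 0.5×0.2863×15.5×7.5² = 124.8 kN/m.
Surcharge rectangle: K_a q H = 0.2863×41×7.5 = 88.04 kN/m.
Total = 124.8 + 88.04 = 212.8 kN/m.

213 kN/m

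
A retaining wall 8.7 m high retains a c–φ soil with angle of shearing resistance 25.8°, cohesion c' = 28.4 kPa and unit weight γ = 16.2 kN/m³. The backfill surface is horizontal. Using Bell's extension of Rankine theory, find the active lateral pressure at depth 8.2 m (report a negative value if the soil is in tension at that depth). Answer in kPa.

K_a = (1 − sin φ)/(1 + sin φ) = 0.3935.
σ_a = K_a γ z − 2c√K_a = 0.3935×16.2×8.2 − 2×28.4×0.6273 = 16.64 kPa.

16.6 kPa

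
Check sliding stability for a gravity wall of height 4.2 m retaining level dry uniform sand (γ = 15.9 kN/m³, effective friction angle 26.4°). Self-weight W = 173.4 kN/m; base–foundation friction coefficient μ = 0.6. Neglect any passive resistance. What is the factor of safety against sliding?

1.93

K_a = tan²(45° − 26.4°/2) = 0.3844.
P_a = ½K_aγH² = 0.5×0.3844×15.9×4.2² = 53.91 kN/m, acting at H/3 = 1.400 m above the base.
FS_sliding = μW / P_a = 0.6×173.4 / 53.91 = 1.930.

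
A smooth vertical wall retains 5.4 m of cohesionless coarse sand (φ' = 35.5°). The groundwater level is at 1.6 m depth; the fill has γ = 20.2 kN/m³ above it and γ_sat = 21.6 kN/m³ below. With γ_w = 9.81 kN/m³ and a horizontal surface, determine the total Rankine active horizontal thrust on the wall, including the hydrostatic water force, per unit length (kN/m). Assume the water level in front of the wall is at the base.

133 kN/m

K_a = tan²(45° − φ/2) = 0.2653.
γ' = 21.6 − 9.81 = 11.79 kN/m³. Depth below WT = 3.8 m.
σ'_h at WT = K_a γ d_w = 8.573 kPa; at base = 8.573 + K_a γ' × 3.8 = 20.46 kPa.
P₁ (0–1.6 m) = ½×8.573×1.6 = 6.859. P₂ (1.6–5.4 m) = ½(8.573+20.46)×3.8 = 55.16.
P_w = ½ γ_w h₂² = 0.5×9.81×3.8² = 70.83. Total = 6.859+55.16+70.83 = 132.8 kN/m.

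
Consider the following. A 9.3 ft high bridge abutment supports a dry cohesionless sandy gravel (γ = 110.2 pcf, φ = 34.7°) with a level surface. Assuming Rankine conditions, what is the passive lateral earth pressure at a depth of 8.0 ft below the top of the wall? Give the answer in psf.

K_p = (1 + sin φ)/(1 − sin φ) = 3.643.
σ_h = K_p γ z = 3.643 × 110.2 × 8.0 = 3212 psf.

3210 psf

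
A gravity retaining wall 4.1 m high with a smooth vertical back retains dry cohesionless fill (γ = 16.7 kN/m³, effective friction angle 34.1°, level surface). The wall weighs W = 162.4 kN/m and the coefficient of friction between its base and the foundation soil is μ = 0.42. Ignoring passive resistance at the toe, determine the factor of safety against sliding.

K_a = tan²(45° − 34.1°/2) = 0.2815.
P_a = ½K_aγH² = 0.5×0.2815×16.7×4.1² = 39.52 kN/m, acting at H/3 = 1.367 m above the base.
FS_sliding = μW / P_a = 0.42×162.4 / 39.52 = 1.726.

1.73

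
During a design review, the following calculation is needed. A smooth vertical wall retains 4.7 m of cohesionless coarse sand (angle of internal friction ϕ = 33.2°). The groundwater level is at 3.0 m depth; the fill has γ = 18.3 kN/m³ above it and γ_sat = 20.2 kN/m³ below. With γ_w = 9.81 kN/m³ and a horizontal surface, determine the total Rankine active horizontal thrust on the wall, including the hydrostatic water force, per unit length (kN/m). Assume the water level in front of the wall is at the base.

69.9 kN/m

K_a = tan²(45° − φ/2) = 0.2924.
γ' = 20.2 − 9.81 = 10.39 kN/m³. Depth below WT = 1.7 m.
σ'_h at WT = K_a γ d_w = 16.05 kPa; at base = 16.05 + K_a γ' × 1.7 = 21.21 kPa.
P₁ (0–3.0 m) = ½×16.05×3.0 = 24.08. P₂ (3.0–4.7 m) = ½(16.05+21.21)×1.7 = 31.67.
P_w = ½ γ_w h₂² = 0.5×9.81×1.7² = 14.18. Total = 24.08+31.67+14.18 = 69.93 kN/m.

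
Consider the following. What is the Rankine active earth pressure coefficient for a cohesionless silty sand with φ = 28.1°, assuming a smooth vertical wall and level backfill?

K_a = tan²(45° − φ/2) = tan²(30.95°) = 0.3596.

0.360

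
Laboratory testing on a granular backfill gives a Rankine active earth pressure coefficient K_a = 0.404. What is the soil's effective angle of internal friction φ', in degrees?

K_a = tan²(45° − φ/2) ⇒ 45° − φ/2 = arctan(√0.404) = 32.44°.
φ = 2(45° − 32.44°) = 25.12°.

25.1°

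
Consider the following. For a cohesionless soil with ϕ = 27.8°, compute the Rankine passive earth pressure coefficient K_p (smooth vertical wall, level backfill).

K_p = (1 + sin φ)/(1 − sin φ) = tan²(45° + 27.8°/2) = 2.748.

2.75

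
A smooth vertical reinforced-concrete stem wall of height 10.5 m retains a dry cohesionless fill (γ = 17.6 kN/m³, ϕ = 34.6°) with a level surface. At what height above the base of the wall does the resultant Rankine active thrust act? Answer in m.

K_a = 0.2756.
The pressure distribution is triangular, so the resultant acts at H/3 above the base = 10.5/3 = 3.500 m.

3.50 m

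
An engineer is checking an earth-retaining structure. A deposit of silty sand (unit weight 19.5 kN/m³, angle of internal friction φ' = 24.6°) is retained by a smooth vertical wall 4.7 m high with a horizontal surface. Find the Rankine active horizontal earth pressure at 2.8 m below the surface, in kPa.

22.5 kPa

K_a = (1 − sin φ)/(1 + sin φ) = 0.4121.
σ_h = K_a γ z = 0.4121 × 19.5 × 2.8 = 22.50 kPa.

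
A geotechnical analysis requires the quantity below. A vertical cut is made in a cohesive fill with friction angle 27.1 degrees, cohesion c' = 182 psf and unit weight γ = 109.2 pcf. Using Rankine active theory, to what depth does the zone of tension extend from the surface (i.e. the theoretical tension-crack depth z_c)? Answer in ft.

K_a = tan²(45° − 27.1°/2) = 0.3741; √K_a = 0.6116.
The active pressure is zero where K_a γ z = 2c√K_a, so z_c = 2c/(γ√K_a) = 2×182/(109.2×0.6116) = 5.450 ft.

5.45 ft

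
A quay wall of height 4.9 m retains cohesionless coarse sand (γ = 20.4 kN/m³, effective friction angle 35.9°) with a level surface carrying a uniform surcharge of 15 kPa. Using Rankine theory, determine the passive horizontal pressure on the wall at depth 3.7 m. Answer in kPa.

K_p = (1 + sin φ)/(1 − sin φ) = 3.835.
σ_v = γz + q = 20.4 × 3.7 + 15 = 90.48 kPa.
σ_h = K_p σ_v = 3.835 × 90.48 = 347.0 kPa.

347 kPa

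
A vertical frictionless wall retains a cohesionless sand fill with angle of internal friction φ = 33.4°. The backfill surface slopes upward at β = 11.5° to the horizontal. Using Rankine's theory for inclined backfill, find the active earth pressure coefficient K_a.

0.306

K_a = cos β · (cos β − √(cos²β − cos²φ)) / (cos β + √(cos²β − cos²φ)).
cos β = 0.9799, cos φ = 0.8348, √(cos²β − cos²φ) = 0.5131.
K_a = 0.9799 × (0.9799 − 0.5131)/(0.9799 + 0.5131) = 0.3064.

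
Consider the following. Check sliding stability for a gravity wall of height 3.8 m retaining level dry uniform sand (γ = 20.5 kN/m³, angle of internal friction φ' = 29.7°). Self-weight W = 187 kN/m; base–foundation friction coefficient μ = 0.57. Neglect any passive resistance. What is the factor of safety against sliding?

K_a = tan²(45° − 29.7°/2) = 0.3374.
P_a = ½K_aγH² = 0.5×0.3374×20.5×3.8² = 49.94 kN/m, acting at H/3 = 1.267 m above the base.
FS_sliding = μW / P_a = 0.57×187 / 49.94 = 2.135.

2.13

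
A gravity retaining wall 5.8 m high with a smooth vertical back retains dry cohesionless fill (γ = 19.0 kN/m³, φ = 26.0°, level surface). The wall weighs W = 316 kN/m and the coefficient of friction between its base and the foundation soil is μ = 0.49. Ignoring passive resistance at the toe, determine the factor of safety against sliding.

1.24

K_a = tan²(45° − 26.0°/2) = 0.3905.
P_a = ½K_aγH² = 0.5×0.3905×19.0×5.8² = 124.8 kN/m, acting at H/3 = 1.933 m above the base.
FS_sliding = μW / P_a = 0.49×316 / 124.8 = 1.241.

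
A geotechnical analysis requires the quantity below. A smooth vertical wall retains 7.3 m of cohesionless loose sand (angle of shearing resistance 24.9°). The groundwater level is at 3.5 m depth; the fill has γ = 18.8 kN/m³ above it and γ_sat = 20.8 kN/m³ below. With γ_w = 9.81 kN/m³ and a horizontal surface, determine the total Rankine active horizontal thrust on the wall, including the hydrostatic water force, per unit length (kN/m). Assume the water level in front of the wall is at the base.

252 kN/m

K_a = tan²(45° − φ/2) = 0.4074.
γ' = 20.8 − 9.81 = 10.99 kN/m³. Depth below WT = 3.8 m.
σ'_h at WT = K_a γ d_w = 26.81 kPa; at base = 26.81 + K_a γ' × 3.8 = 43.82 kPa.
P₁ (0–3.5 m) = ½×26.81×3.5 = 46.91. P₂ (3.5–7.3 m) = ½(26.81+43.82)×3.8 = 134.2.
P_w = ½ γ_w h₂² = 0.5×9.81×3.8² = 70.83. Total = 46.91+134.2+70.83 = 251.9 kN/m.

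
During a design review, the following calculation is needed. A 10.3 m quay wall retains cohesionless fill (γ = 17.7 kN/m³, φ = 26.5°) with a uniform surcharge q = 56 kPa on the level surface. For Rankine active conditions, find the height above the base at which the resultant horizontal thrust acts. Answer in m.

K_a = 0.3829.
Triangular part P₁ = ½K_aγH² = 359.5 at H/3 = 3.433 m; rectangular part P₂ = K_a q H = 220.9 at H/2 = 5.150 m.
ȳ = (P₁·3.433 + P₂·5.150)/(P₁+P₂) = 4.087 m.

4.09 m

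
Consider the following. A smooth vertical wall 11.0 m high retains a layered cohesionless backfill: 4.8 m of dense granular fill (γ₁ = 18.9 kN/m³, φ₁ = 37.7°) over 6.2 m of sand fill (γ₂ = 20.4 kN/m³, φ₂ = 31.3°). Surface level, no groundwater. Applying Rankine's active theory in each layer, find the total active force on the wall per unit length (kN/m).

354 kN/m

K_a1 = tan²(45°−37.7°/2) = 0.2411; K_a2 = tan²(45°−31.3°/2) = 0.3162.
Layer 1: σ at base = K_a1 γ₁ h₁ = 21.87 kPa; P₁ = ½×21.87×4.8 = 52.49.
Layer 2: σ_v at top = γ₁h₁ = 90.72; σ_h top = K_a2×90.72 = 28.69; σ_h base = K_a2×(90.72+20.4×6.2) = 68.68.
P₂ = ½(28.69+68.68)×6.2 = 301.8. Total P_a = 52.49+301.8 = 354.3 kN/m.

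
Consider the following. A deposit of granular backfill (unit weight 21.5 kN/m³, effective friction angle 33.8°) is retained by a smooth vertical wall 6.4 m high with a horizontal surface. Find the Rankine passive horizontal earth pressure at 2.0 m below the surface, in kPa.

K_p = (1 + sin φ)/(1 − sin φ) = 3.508.
σ_h = K_p γ z = 3.508 × 21.5 × 2.0 = 150.8 kPa.

151 kPa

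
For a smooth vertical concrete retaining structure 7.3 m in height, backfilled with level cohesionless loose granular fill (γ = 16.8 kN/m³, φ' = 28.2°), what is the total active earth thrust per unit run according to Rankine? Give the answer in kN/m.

K_a = tan²(45° − φ/2) = 0.3582.
P_a = ½ K_a γ H² = 0.5 × 0.3582 × 16.8 × 7.3² = 160.3 kN/m.

160 kN/m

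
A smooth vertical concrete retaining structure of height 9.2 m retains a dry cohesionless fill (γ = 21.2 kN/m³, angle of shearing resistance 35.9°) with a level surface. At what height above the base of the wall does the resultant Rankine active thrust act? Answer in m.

K_a = 0.2607.
The pressure distribution is triangular, so the resultant acts at H/3 above the base = 9.2/3 = 3.067 m.

3.07 m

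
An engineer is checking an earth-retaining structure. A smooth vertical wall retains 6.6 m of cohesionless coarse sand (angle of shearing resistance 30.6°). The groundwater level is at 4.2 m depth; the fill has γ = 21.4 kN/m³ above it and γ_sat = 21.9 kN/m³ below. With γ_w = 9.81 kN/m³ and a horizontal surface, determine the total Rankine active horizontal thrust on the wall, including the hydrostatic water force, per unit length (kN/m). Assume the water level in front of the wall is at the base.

K_a = tan²(45° − φ/2) = 0.3253.
γ' = 21.9 − 9.81 = 12.09 kN/m³. Depth below WT = 2.4 m.
σ'_h at WT = K_a γ d_w = 29.24 kPa; at base = 29.24 + K_a γ' × 2.4 = 38.68 kPa.
P₁ (0–4.2 m) = ½×29.24×4.2 = 61.41. P₂ (4.2–6.6 m) = ½(29.24+38.68)×2.4 = 81.51.
P_w = ½ γ_w h₂² = 0.5×9.81×2.4² = 28.25. Total = 61.41+81.51+28.25 = 171.2 kN/m.

171 kN/m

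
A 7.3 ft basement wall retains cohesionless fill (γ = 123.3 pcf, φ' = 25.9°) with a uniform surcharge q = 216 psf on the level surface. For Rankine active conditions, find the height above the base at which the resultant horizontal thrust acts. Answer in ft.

K_a = 0.3920.
Triangular part P₁ = ½K_aγH² = 1288 at H/3 = 2.433 ft; rectangular part P₂ = K_a q H = 618.1 at H/2 = 3.650 ft.
ȳ = (P₁·2.433 + P₂·3.650)/(P₁+P₂) = 2.828 ft.

2.83 ft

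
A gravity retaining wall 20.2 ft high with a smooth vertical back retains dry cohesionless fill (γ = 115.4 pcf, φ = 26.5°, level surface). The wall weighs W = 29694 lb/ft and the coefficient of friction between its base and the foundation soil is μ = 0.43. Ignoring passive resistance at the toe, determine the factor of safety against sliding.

1.42

K_a = tan²(45° − 26.5°/2) = 0.3829.
P_a = ½K_aγH² = 0.5×0.3829×115.4×20.2² = 9016 lb/ft, acting at H/3 = 6.733 ft above the base.
FS_sliding = μW / P_a = 0.43×29694 / 9016 = 1.416.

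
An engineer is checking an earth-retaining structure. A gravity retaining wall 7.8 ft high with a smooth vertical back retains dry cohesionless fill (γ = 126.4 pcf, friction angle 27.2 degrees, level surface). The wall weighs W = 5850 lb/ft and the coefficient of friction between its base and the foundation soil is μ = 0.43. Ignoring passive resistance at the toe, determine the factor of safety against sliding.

K_a = tan²(45° − 27.2°/2) = 0.3726.
P_a = ½K_aγH² = 0.5×0.3726×126.4×7.8² = 1433 lb/ft, acting at H/3 = 2.600 ft above the base.
FS_sliding = μW / P_a = 0.43×5850 / 1433 = 1.756.

1.76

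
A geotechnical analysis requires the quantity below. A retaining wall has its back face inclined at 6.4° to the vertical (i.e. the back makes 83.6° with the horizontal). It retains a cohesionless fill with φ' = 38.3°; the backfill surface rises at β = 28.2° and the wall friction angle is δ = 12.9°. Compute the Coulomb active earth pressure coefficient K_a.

0.397

K_a = sin²(α+φ) / [sin²α · sin(α−δ) · (1 + √{sin(φ+δ)sin(φ−β) / (sin(α−δ)sin(α+β))})²].
With α = 83.6°, φ = 38.3°, δ = 12.9°, β = 28.2°: K_a = 0.3974.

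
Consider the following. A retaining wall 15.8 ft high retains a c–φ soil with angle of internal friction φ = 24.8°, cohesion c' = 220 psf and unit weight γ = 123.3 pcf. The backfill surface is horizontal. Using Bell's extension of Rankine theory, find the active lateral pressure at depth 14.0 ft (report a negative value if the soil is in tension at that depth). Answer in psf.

425 psf

K_a = (1 − sin φ)/(1 + sin φ) = 0.4090.
σ_a = K_a γ z − 2c√K_a = 0.4090×123.3×14.0 − 2×220×0.6395 = 424.6 psf.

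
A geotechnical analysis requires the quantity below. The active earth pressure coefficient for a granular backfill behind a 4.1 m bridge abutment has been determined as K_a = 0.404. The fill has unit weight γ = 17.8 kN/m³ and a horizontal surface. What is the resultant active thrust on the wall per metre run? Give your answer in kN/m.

P = ½ K_a γ H² = 0.5 × 0.404 × 17.8 × 4.1² = 60.44 kN/m.

60.4 kN/m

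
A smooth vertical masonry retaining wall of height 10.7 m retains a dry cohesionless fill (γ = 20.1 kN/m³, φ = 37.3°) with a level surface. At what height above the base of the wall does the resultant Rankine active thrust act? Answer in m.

K_a = 0.2453.
The pressure distribution is triangular, so the resultant acts at H/3 above the base = 10.7/3 = 3.567 m.

3.57 m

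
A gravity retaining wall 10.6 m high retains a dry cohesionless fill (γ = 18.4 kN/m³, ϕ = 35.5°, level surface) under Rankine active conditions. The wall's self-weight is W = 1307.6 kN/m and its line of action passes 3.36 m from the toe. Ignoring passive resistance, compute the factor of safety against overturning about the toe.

K_a = tan²(45° − 35.5°/2) = 0.2653.
P_a = ½K_aγH² = 0.5×0.2653×18.4×10.6² = 274.2 kN/m, acting at H/3 = 3.533 m above the base.
Overturning moment M_o = P_a × H/3 = 274.2 × 3.533 = 968.8.
Resisting moment M_r = W × 3.36 = 1307.6 × 3.36 = 4394.
FS_overturning = M_r/M_o = 4394/968.8 = 4.535.

4.53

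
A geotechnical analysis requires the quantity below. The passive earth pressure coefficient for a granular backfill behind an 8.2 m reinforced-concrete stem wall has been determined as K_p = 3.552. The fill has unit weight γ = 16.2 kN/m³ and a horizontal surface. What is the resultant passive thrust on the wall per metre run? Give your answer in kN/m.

P = ½ K_p γ H² = 0.5 × 3.552 × 16.2 × 8.2² = 1935 kN/m.

1930 kN/m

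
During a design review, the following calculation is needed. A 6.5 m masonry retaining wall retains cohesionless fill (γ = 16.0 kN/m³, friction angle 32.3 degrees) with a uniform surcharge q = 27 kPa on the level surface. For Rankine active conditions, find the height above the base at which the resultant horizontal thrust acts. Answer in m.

K_a = 0.3035.
Triangular part P₁ = ½K_aγH² = 102.6 at H/3 = 2.167 m; rectangular part P₂ = K_a q H = 53.26 at H/2 = 3.250 m.
ȳ = (P₁·2.167 + P₂·3.250)/(P₁+P₂) = 2.537 m.

2.54 m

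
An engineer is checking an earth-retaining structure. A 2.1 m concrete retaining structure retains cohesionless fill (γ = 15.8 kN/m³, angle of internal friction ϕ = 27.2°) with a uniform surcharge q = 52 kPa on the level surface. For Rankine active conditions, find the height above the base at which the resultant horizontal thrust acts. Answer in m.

0.965 m

K_a = 0.3726.
Triangular part P₁ = ½K_aγH² = 12.98 at H/3 = 0.7000 m; rectangular part P₂ = K_a q H = 40.69 at H/2 = 1.050 m.
ȳ = (P₁·0.7000 + P₂·1.050)/(P₁+P₂) = 0.9653 m.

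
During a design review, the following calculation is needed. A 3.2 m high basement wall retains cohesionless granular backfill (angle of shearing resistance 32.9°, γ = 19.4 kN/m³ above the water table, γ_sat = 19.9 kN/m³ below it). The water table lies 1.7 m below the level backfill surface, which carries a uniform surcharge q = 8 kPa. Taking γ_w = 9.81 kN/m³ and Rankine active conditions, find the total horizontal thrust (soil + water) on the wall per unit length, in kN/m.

44.9 kN/m

K_a = tan²(45° − φ/2) = 0.2960.
γ' = 19.9 − 9.81 = 10.09 kN/m³. h₂ = H − d_w = 1.5 m.
σ'_h: at surface K_a·q = 2.368; at WT K_a(q+γd_w) = 12.13; at base K_a(q+γd_w+γ'h₂) = 16.61 kPa.
P₁ = ½(2.368+12.13)×1.7 = 12.32; P₂ = ½(12.13+16.61)×1.5 = 21.56; P_w = ½γ_w h₂² = 11.04.
Total = 12.32+21.56+11.04 = 44.92 kN/m.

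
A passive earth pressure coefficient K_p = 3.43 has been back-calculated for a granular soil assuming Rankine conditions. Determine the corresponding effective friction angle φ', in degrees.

33.3°

K_p = (1+sin φ)/(1−sin φ) ⇒ sin φ = (K_p − 1)/(K_p + 1) = 0.5485.
φ = arcsin(0.5485) = 33.27°.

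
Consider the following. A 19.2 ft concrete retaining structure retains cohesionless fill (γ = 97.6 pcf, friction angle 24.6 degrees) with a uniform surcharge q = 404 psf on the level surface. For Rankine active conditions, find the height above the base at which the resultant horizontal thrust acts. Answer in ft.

K_a = 0.4121.
Triangular part P₁ = ½K_aγH² = 7414 at H/3 = 6.400 ft; rectangular part P₂ = K_a q H = 3197 at H/2 = 9.600 ft.
ȳ = (P₁·6.400 + P₂·9.600)/(P₁+P₂) = 7.364 ft.

7.36 ft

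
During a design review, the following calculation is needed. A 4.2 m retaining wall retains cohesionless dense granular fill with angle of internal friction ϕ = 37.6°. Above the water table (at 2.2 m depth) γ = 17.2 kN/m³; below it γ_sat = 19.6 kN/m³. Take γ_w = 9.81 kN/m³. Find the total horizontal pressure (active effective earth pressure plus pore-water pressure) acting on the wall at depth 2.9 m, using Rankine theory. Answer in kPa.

17.7 kPa

K_a = (1 − sin φ)/(1 + sin φ) = 0.2421.
γ' = 19.6 − 9.81 = 9.790 kN/m³.
Effective vertical stress at 2.9 m: σ'_v = 17.2×2.2 + 9.790×0.700 = 44.69 kPa.
σ'_h = K_a σ'_v = 0.2421 × 44.69 = 10.82 kPa; u = γ_w × 0.700 = 6.867 kPa.
Total σ_h = 10.82 + 6.867 = 17.69 kPa.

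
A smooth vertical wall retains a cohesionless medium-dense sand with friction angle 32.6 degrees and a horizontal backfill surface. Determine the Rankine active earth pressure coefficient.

0.300

K_a = tan²(45° − φ/2) = tan²(28.70°) = 0.2997.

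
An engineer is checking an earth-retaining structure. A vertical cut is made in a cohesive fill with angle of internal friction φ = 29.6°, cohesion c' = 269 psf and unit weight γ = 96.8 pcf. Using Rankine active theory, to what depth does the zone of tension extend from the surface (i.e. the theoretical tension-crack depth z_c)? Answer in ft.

9.55 ft

K_a = tan²(45° − 29.6°/2) = 0.3387; √K_a = 0.5820.
The active pressure is zero where K_a γ z = 2c√K_a, so z_c = 2c/(γ√K_a) = 2×269/(96.8×0.5820) = 9.549 ft.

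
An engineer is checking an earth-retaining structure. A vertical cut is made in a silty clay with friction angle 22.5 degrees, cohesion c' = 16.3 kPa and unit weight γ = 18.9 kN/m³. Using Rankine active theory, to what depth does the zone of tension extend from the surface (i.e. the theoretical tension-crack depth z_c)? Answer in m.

2.58 m

K_a = tan²(45° − 22.5°/2) = 0.4465; √K_a = 0.6682.
The active pressure is zero where K_a γ z = 2c√K_a, so z_c = 2c/(γ√K_a) = 2×16.3/(18.9×0.6682) = 2.581 m.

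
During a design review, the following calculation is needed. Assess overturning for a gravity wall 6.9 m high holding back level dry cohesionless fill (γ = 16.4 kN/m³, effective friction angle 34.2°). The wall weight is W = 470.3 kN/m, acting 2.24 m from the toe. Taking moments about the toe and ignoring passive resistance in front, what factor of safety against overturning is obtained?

4.19

K_a = tan²(45° − 34.2°/2) = 0.2803.
P_a = ½K_aγH² = 0.5×0.2803×16.4×6.9² = 109.4 kN/m, acting at H/3 = 2.300 m above the base.
Overturning moment M_o = P_a × H/3 = 109.4 × 2.300 = 251.7.
Resisting moment M_r = W × 2.24 = 470.3 × 2.24 = 1053.
FS_overturning = M_r/M_o = 1053/251.7 = 4.185.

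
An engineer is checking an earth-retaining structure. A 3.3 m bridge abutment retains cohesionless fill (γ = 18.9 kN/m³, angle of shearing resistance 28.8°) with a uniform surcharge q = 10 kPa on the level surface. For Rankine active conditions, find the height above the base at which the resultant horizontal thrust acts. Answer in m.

1.23 m

K_a = 0.3498.
Triangular part P₁ = ½K_aγH² = 35.99 at H/3 = 1.100 m; rectangular part P₂ = K_a q H = 11.54 at H/2 = 1.650 m.
ȳ = (P₁·1.100 + P₂·1.650)/(P₁+P₂) = 1.234 m.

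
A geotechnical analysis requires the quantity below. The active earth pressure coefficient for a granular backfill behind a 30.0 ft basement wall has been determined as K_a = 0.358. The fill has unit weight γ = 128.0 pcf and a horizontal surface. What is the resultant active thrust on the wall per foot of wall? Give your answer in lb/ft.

P = ½ K_a γ H² = 0.5 × 0.358 × 128.0 × 30.0² = 20620 lb/ft.

20600 lb/ft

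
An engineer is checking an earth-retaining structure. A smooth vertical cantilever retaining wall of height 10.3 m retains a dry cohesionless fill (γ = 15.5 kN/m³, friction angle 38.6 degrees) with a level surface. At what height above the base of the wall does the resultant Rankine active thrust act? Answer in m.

3.43 m

K_a = 0.2316.
The pressure distribution is triangular, so the resultant acts at H/3 above the base = 10.3/3 = 3.433 m.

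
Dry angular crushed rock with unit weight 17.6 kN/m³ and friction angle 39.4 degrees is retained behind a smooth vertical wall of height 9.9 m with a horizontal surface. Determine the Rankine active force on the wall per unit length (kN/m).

193 kN/m

K_a = tan²(45° − φ/2) = 0.2234.
P_a = ½ K_a γ H² = 0.5 × 0.2234 × 17.6 × 9.9² = 192.7 kN/m.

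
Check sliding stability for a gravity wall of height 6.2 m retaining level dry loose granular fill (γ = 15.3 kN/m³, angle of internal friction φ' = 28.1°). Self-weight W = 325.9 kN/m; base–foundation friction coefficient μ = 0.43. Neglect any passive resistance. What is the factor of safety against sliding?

1.33

K_a = tan²(45° − 28.1°/2) = 0.3596.
P_a = ½K_aγH² = 0.5×0.3596×15.3×6.2² = 105.7 kN/m, acting at H/3 = 2.067 m above the base.
FS_sliding = μW / P_a = 0.43×325.9 / 105.7 = 1.325.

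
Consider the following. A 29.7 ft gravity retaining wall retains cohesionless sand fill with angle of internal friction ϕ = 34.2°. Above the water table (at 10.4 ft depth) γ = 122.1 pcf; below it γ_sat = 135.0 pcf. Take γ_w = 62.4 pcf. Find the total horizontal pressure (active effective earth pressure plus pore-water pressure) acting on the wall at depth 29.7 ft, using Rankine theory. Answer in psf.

1950 psf

K_a = (1 − sin φ)/(1 + sin φ) = 0.2803.
γ' = 135.0 − 62.4 = 72.60 pcf.
Effective vertical stress at 29.7 ft: σ'_v = 122.1×10.4 + 72.60×19.3 = 2671 psf.
σ'_h = K_a σ'_v = 0.2803 × 2671 = 748.8 psf; u = γ_w × 19.3 = 1204 psf.
Total σ_h = 748.8 + 1204 = 1953 psf.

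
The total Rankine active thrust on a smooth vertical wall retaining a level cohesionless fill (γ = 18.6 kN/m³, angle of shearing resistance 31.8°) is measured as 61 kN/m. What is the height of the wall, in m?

K_a = 0.3098. P_a = ½ K_a γ H² ⇒ H = √(2P_a/(K_a γ)).
H = √(2×61/(0.3098×18.6)) = 4.601 m.

4.60 m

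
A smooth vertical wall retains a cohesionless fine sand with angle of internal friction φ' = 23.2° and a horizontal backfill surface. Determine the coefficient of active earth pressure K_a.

0.435

K_a = tan²(45° − φ/2) = tan²(33.40°) = 0.4348.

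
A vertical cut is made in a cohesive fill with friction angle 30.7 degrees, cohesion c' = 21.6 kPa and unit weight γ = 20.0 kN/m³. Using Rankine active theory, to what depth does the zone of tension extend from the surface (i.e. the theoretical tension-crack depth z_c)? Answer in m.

3.79 m

K_a = tan²(45° − 30.7°/2) = 0.3240; √K_a = 0.5692.
The active pressure is zero where K_a γ z = 2c√K_a, so z_c = 2c/(γ√K_a) = 2×21.6/(20.0×0.5692) = 3.795 m.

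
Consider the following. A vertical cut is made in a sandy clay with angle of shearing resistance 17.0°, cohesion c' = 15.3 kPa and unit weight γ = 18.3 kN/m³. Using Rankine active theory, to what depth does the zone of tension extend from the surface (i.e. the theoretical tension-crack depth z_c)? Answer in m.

2.26 m

K_a = tan²(45° − 17.0°/2) = 0.5475; √K_a = 0.7400.
The active pressure is zero where K_a γ z = 2c√K_a, so z_c = 2c/(γ√K_a) = 2×15.3/(18.3×0.7400) = 2.260 m.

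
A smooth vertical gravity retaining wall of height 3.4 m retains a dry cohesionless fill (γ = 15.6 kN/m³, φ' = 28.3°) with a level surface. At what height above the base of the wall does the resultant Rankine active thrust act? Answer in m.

K_a = 0.3568.
The pressure distribution is triangular, so the resultant acts at H/3 above the base = 3.4/3 = 1.133 m.

1.13 m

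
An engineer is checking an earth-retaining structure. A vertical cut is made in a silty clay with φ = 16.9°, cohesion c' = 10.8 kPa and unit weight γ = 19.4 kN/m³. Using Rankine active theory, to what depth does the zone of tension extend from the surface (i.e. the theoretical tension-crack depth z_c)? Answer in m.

K_a = tan²(45° − 16.9°/2) = 0.5495; √K_a = 0.7413.
The active pressure is zero where K_a γ z = 2c√K_a, so z_c = 2c/(γ√K_a) = 2×10.8/(19.4×0.7413) = 1.502 m.

1.50 m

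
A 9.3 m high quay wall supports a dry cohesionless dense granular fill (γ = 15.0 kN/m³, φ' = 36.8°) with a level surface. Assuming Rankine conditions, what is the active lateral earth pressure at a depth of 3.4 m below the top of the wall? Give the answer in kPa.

K_a = (1 − sin φ)/(1 + sin φ) = 0.2508.
σ_h = K_a γ z = 0.2508 × 15.0 × 3.4 = 12.79 kPa.

12.8 kPa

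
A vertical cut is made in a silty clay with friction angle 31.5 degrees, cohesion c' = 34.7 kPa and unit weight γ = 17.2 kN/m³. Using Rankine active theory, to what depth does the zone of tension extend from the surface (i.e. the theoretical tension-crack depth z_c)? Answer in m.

7.20 m

K_a = tan²(45° − 31.5°/2) = 0.3136; √K_a = 0.5600.
The active pressure is zero where K_a γ z = 2c√K_a, so z_c = 2c/(γ√K_a) = 2×34.7/(17.2×0.5600) = 7.205 m.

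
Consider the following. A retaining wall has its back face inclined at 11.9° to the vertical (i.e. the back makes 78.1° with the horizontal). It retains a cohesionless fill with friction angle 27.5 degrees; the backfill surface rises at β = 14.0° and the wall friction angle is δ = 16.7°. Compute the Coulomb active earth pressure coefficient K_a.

0.539

K_a = sin²(α+φ) / [sin²α · sin(α−δ) · (1 + √{sin(φ+δ)sin(φ−β) / (sin(α−δ)sin(α+β))})²].
With α = 78.1°, φ = 27.5°, δ = 16.7°, β = 14.0°: K_a = 0.5391.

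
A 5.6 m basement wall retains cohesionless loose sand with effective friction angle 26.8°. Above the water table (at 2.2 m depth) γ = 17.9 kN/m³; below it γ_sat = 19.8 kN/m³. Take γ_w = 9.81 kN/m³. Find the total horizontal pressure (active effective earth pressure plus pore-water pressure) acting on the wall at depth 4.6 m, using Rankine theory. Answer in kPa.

47.5 kPa

K_a = (1 − sin φ)/(1 + sin φ) = 0.3785.
γ' = 19.8 − 9.81 = 9.990 kN/m³.
Effective vertical stress at 4.6 m: σ'_v = 17.9×2.2 + 9.990×2.40 = 63.36 kPa.
σ'_h = K_a σ'_v = 0.3785 × 63.36 = 23.98 kPa; u = γ_w × 2.40 = 23.54 kPa.
Total σ_h = 23.98 + 23.54 = 47.52 kPa.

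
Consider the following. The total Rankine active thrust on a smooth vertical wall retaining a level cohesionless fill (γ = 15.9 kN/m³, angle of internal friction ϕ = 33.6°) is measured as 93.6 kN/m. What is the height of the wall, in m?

K_a = 0.2875. P_a = ½ K_a γ H² ⇒ H = √(2P_a/(K_a γ)).
H = √(2×93.6/(0.2875×15.9)) = 6.399 m.

6.40 m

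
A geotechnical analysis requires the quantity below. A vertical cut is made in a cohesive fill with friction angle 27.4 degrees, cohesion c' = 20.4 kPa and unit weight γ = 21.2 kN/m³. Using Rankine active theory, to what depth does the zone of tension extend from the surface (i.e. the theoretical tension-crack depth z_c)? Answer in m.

3.17 m

K_a = tan²(45° − 27.4°/2) = 0.3697; √K_a = 0.6080.
The active pressure is zero where K_a γ z = 2c√K_a, so z_c = 2c/(γ√K_a) = 2×20.4/(21.2×0.6080) = 3.165 m.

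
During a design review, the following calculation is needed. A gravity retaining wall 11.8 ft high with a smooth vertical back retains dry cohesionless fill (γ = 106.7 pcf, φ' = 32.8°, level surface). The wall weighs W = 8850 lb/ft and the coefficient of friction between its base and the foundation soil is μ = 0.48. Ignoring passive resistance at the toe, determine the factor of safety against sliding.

K_a = tan²(45° − 32.8°/2) = 0.2973.
P_a = ½K_aγH² = 0.5×0.2973×106.7×11.8² = 2208 lb/ft, acting at H/3 = 3.933 ft above the base.
FS_sliding = μW / P_a = 0.48×8850 / 2208 = 1.924.

1.92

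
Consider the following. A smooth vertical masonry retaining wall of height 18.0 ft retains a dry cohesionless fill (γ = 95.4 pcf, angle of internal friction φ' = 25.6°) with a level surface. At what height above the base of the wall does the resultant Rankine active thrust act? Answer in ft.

6.00 ft

K_a = 0.3966.
The pressure distribution is triangular, so the resultant acts at H/3 above the base = 18.0/3 = 6.000 ft.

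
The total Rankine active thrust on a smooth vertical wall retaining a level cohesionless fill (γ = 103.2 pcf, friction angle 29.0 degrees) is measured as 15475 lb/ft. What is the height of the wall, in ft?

29.4 ft

K_a = 0.3470. P_a = ½ K_a γ H² ⇒ H = √(2P_a/(K_a γ)).
H = √(2×15475/(0.3470×103.2)) = 29.40 ft.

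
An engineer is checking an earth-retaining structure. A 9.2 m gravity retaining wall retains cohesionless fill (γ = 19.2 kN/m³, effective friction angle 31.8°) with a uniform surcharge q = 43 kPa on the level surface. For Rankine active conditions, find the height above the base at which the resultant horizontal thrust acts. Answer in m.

3.57 m

K_a = 0.3098.
Triangular part P₁ = ½K_aγH² = 251.7 at H/3 = 3.067 m; rectangular part P₂ = K_a q H = 122.6 at H/2 = 4.600 m.
ȳ = (P₁·3.067 + P₂·4.600)/(P₁+P₂) = 3.569 m.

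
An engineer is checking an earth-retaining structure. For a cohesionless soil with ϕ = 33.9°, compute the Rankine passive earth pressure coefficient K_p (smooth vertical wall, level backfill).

3.52

K_p = (1 + sin φ)/(1 − sin φ) = tan²(45° + 33.9°/2) = 3.522.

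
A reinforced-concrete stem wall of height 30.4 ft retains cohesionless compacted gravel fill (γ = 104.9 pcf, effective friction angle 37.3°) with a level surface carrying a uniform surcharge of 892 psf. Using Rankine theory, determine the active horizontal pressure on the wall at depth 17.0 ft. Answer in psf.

K_a = (1 − sin φ)/(1 + sin φ) = 0.2453.
σ_v = γz + q = 104.9 × 17.0 + 892 = 2675 psf.
σ_h = K_a σ_v = 0.2453 × 2675 = 656.4 psf.

656 psf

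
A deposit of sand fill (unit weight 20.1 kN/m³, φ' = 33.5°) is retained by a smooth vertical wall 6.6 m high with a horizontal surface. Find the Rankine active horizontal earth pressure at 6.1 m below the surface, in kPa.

K_a = (1 − sin φ)/(1 + sin φ) = 0.2887.
σ_h = K_a γ z = 0.2887 × 20.1 × 6.1 = 35.40 kPa.

35.4 kPa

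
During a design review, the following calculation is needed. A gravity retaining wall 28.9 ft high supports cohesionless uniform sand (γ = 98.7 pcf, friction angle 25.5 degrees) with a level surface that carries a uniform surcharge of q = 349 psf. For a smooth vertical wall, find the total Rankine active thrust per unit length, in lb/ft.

20400 lb/ft

K_a = tan²(45° − φ/2) = 0.3981.
Soil triangle: ½ K_a γ H² = 0.5×0.3981×98.7×28.9² = 16410 lb/ft.
Surcharge rectangle: K_a q H = 0.3981×349×28.9 = 4015 lb/ft.
Total = 16410 + 4015 = 20420 lb/ft.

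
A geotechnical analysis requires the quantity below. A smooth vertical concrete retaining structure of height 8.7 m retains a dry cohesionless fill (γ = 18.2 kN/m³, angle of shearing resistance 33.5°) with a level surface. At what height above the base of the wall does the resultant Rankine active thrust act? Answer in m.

2.90 m

K_a = 0.2887.
The pressure distribution is triangular, so the resultant acts at H/3 above the base = 8.7/3 = 2.900 m.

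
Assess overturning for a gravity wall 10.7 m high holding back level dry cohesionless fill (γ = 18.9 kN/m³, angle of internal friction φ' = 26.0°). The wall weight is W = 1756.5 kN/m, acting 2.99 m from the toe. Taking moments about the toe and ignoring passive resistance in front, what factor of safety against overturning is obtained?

K_a = tan²(45° − 26.0°/2) = 0.3905.
P_a = ½K_aγH² = 0.5×0.3905×18.9×10.7² = 422.5 kN/m, acting at H/3 = 3.567 m above the base.
Overturning moment M_o = P_a × H/3 = 422.5 × 3.567 = 1507.
Resisting moment M_r = W × 2.99 = 1756.5 × 2.99 = 5252.
FS_overturning = M_r/M_o = 5252/1507 = 3.486.

3.49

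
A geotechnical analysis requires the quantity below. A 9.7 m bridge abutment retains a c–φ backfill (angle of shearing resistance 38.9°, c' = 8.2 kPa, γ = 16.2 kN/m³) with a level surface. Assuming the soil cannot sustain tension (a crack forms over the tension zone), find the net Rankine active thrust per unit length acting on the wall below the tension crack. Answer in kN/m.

K_a = 0.2285; √K_a = 0.4780.
Tension-crack depth z_c = 2c/(γ√K_a) = 2×8.2/(16.2×0.4780) = 2.118 m.
σ_a at base = K_a γ H − 2c√K_a = 0.2285×16.2×9.7 − 2×8.2×0.4780 = 28.07 kPa.
P_a = ½ × 28.07 × (H − z_c) = 0.5×28.07×7.582 = 106.4 kN/m.

106 kN/m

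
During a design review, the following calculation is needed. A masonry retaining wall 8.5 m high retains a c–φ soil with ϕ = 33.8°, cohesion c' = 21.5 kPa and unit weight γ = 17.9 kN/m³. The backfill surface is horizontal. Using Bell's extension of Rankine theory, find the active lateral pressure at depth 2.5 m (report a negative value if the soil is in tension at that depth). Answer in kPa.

-10.2 kPa

K_a = (1 − sin φ)/(1 + sin φ) = 0.2851.
σ_a = K_a γ z − 2c√K_a = 0.2851×17.9×2.5 − 2×21.5×0.5340 = -10.20 kPa.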